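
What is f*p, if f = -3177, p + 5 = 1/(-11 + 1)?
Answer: 162027/10 ≈ 16203.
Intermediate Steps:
p = -51/10 (p = -5 + 1/(-11 + 1) = -5 + 1/(-10) = -5 - 1/10 = -51/10 ≈ -5.1000)
f*p = -3177*(-51/10) = 162027/10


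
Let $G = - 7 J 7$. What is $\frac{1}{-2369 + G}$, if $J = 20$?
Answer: $- \frac{1}{3349} \approx -0.0002986$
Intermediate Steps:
$G = -980$ ($G = \left(-7\right) 20 \cdot 7 = \left(-140\right) 7 = -980$)
$\frac{1}{-2369 + G} = \frac{1}{-2369 - 980} = \frac{1}{-3349} = - \frac{1}{3349}$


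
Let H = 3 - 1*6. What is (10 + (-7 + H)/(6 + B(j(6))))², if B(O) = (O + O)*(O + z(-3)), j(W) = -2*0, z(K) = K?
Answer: 625/9 ≈ 69.444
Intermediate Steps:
H = -3 (H = 3 - 6 = -3)
j(W) = 0
B(O) = 2*O*(-3 + O) (B(O) = (O + O)*(O - 3) = (2*O)*(-3 + O) = 2*O*(-3 + O))
(10 + (-7 + H)/(6 + B(j(6))))² = (10 + (-7 - 3)/(6 + 2*0*(-3 + 0)))² = (10 - 10/(6 + 2*0*(-3)))² = (10 - 10/(6 + 0))² = (10 - 10/6)² = (10 - 10*⅙)² = (10 - 5/3)² = (25/3)² = 625/9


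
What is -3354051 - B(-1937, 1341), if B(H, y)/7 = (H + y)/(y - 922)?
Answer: -1405343197/419 ≈ -3.3540e+6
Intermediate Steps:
B(H, y) = 7*(H + y)/(-922 + y) (B(H, y) = 7*((H + y)/(y - 922)) = 7*((H + y)/(-922 + y)) = 7*(H + y)/(-922 + y))
-3354051 - B(-1937, 1341) = -3354051 - 7*(-1937 + 1341)/(-922 + 1341) = -3354051 - 7*(-596)/419 = -3354051 - 1*(-4172/419) = -3354051 + 4172/419 = -1405343197/419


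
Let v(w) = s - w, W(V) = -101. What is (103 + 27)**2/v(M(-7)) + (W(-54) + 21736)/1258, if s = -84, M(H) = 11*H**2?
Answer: -7781595/783734 ≈ -9.9289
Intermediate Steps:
v(w) = -84 - w
(103 + 27)**2/v(M(-7)) + (W(-54) + 21736)/1258 = (103 + 27)**2/(-84 - 11*(-7)**2) + (-101 + 21736)/1258 = 130**2/(-84 - 11*49) + 21635*(1/1258) = 16900/(-84 - 1*539) + 21635/1258 = 16900/(-84 - 539) + 21635/1258 = 16900/(-623) + 21635/1258 = 16900*(-1/623) + 21635/1258 = -16900/623 + 21635/1258 = -7781595/783734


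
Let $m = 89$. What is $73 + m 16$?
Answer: $1497$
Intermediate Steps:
$73 + m 16 = 73 + 89 \cdot 16 = 73 + 1424 = 1497$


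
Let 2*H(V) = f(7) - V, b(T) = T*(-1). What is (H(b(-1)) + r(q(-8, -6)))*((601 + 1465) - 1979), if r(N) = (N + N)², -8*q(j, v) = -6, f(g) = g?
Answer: 1827/4 ≈ 456.75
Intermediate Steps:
q(j, v) = ¾ (q(j, v) = -⅛*(-6) = ¾)
r(N) = 4*N² (r(N) = (2*N)² = 4*N²)
b(T) = -T
H(V) = 7/2 - V/2 (H(V) = (7 - V)/2 = 7/2 - V/2)
(H(b(-1)) + r(q(-8, -6)))*((601 + 1465) - 1979) = ((7/2 - (-1)*(-1)/2) + 4*(¾)²)*((601 + 1465) - 1979) = ((7/2 - ½*1) + 4*(9/16))*(2066 - 1979) = ((7/2 - ½) + 9/4)*87 = (3 + 9/4)*87 = (21/4)*87 = 1827/4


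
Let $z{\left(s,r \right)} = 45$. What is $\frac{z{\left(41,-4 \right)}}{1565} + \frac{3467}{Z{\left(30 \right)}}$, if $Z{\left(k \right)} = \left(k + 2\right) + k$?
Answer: $\frac{1085729}{19406} \approx 55.948$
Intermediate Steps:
$Z{\left(k \right)} = 2 + 2 k$ ($Z{\left(k \right)} = \left(2 + k\right) + k = 2 + 2 k$)
$\frac{z{\left(41,-4 \right)}}{1565} + \frac{3467}{Z{\left(30 \right)}} = \frac{45}{1565} + \frac{3467}{2 + 2 \cdot 30} = 45 \cdot \frac{1}{1565} + \frac{3467}{2 + 60} = \frac{9}{313} + \frac{3467}{62} = \frac{1085729}{19406}$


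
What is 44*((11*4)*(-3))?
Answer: -5808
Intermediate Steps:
44*((11*4)*(-3)) = 44*(44*(-3)) = 44*(-132) = -5808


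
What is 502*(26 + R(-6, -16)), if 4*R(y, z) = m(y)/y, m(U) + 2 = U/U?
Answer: 156875/12 ≈ 13073.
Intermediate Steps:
m(U) = -1 (m(U) = -2 + U/U = -2 + 1 = -1)
R(y, z) = -1/(4*y) (R(y, z) = (-1/y)/4 = -1/(4*y))
502*(26 + R(-6, -16)) = 502*(26 - 1/4/(-6)) = 502*(26 - 1/4*(-1/6)) = 502*(26 + 1/24) = 502*(625/24) = 156875/12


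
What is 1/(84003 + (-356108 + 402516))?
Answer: 1/130411 ≈ 7.6681e-6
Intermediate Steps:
1/(84003 + (-356108 + 402516)) = 1/(84003 + 46408) = 1/130411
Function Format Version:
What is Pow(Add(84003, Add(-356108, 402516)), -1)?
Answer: Rational(1, 130411) ≈ 7.6681e-6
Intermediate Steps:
Pow(Add(84003, Add(-356108, 402516)), -1) = Pow(Add(84003, 46408), -1) = Pow(130411, -1) = Rational(1, 130411)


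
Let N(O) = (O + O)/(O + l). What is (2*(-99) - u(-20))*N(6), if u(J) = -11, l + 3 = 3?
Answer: -374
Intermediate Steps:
l = 0 (l = -3 + 3 = 0)
N(O) = 2 (N(O) = (O + O)/(O + 0) = (2*O)/O = 2)
(2*(-99) - u(-20))*N(6) = (2*(-99) - 1*(-11))*2 = (-198 + 11)*2 = -187*2 = -374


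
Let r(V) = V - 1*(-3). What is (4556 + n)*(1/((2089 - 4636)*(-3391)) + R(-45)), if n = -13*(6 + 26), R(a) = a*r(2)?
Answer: -893916769040/959653 ≈ -9.3150e+5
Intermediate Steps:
r(V) = 3 + V (r(V) = V + 3 = 3 + V)
R(a) = 5*a (R(a) = a*(3 + 2) = a*5 = 5*a)
n = -416 (n = -13*32 = -416)
(4556 + n)*(1/((2089 - 4636)*(-3391)) + R(-45)) = (4556 - 416)*(1/((2089 - 4636)*(-3391)) + 5*(-45)) = 4140*(-1/3391/(-2547) - 225) = 4140*(-1/2547*(-1/3391) - 225) = 4140*(1/8636877 - 225) = 4140*(-1943297324/8636877) = -893916769040/959653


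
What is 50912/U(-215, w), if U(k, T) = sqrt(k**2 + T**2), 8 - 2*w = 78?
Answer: 25456*sqrt(1898)/4745 ≈ 233.72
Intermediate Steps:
w = -35 (w = 4 - 1/2*78 = 4 - 39 = -35)
U(k, T) = sqrt(T**2 + k**2)
50912/U(-215, w) = 50912/(sqrt((-35)**2 + (-215)**2)) = 50912/(sqrt(1225 + 46225)) = 50912/(sqrt(47450)) = 50912/((5*sqrt(1898))) = 50912*(sqrt(1898)/9490) = 25456*sqrt(1898)/4745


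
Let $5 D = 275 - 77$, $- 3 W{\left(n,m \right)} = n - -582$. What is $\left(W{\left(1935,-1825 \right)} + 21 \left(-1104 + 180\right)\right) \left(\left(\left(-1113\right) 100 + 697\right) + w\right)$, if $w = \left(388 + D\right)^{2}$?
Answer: $- \frac{36558230467}{25} \approx -1.4623 \cdot 10^{9}$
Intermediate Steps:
$W{\left(n,m \right)} = -194 - \frac{n}{3}$ ($W{\left(n,m \right)} = - \frac{n - -582}{3} = - \frac{n + 582}{3} = - \frac{582 + n}{3} = -194 - \frac{n}{3}$)
$D = \frac{198}{5}$ ($D = \frac{275 - 77}{5} = \frac{1}{5} \cdot 198 = \frac{198}{5} \approx 39.6$)
$w = \frac{4571044}{25}$ ($w = \left(388 + \frac{198}{5}\right)^{2} = \left(\frac{2138}{5}\right)^{2} = \frac{4571044}{25} \approx 1.8284 \cdot 10^{5}$)
$\left(W{\left(1935,-1825 \right)} + 21 \left(-1104 + 180\right)\right) \left(\left(\left(-1113\right) 100 + 697\right) + w\right) = \left(\left(-194 - 645\right) + 21 \left(-1104 + 180\right)\right) \left(\left(\left(-1113\right) 100 + 697\right) + \frac{4571044}{25}\right) = \left(\left(-194 - 645\right) + 21 \left(-924\right)\right) \left(\left(-111300 + 697\right) + \frac{4571044}{25}\right) = \left(-839 - 19404\right) \left(-110603 + \frac{4571044}{25}\right) = \left(-20243\right) \frac{1805969}{25} = - \frac{36558230467}{25}$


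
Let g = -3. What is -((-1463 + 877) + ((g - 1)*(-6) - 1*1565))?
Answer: 2127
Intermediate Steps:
-((-1463 + 877) + ((g - 1)*(-6) - 1*1565)) = -((-1463 + 877) + ((-3 - 1)*(-6) - 1*1565)) = -(-586 + (-4*(-6) - 1565)) = -(-586 + (24 - 1565)) = -(-586 - 1541) = -1*(-2127) = 2127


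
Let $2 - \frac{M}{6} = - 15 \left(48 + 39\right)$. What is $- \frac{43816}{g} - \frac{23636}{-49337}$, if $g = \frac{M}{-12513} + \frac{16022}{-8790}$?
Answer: $\frac{39629278570484036}{2215350251507} \approx 17889.0$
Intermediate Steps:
$M = 7842$ ($M = 12 - 6 \left(- 15 \left(48 + 39\right)\right) = 12 - 6 \left(\left(-15\right) 87\right) = 12 - -7830 = 12 + 7830 = 7842$)
$g = - \frac{44902411}{18331545}$ ($g = \frac{7842}{-12513} + \frac{16022}{-8790} = 7842 \left(- \frac{1}{12513}\right) + 16022 \left(- \frac{1}{8790}\right) = - \frac{2614}{4171} - \frac{8011}{4395} = - \frac{44902411}{18331545} \approx -2.4495$)
$- \frac{43816}{g} - \frac{23636}{-49337} = - \frac{43816}{- \frac{44902411}{18331545}} - \frac{23636}{-49337} = \left(-43816\right) \left(- \frac{18331545}{44902411}\right) - - \frac{23636}{49337} = \frac{803214975720}{44902411} + \frac{23636}{49337} = \frac{39629278570484036}{2215350251507}$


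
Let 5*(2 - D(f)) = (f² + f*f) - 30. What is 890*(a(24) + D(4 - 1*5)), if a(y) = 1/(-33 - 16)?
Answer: 330546/49 ≈ 6745.8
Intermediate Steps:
a(y) = -1/49 (a(y) = 1/(-49) = -1/49)
D(f) = 8 - 2*f²/5 (D(f) = 2 - ((f² + f*f) - 30)/5 = 2 - ((f² + f²) - 30)/5 = 2 - (2*f² - 30)/5 = 2 - (-30 + 2*f²)/5 = 2 + (6 - 2*f²/5) = 8 - 2*f²/5)
890*(a(24) + D(4 - 1*5)) = 890*(-1/49 + (8 - 2*(4 - 1*5)²/5)) = 890*(-1/49 + (8 - 2*(4 - 5)²/5)) = 890*(-1/49 + (8 - ⅖*(-1)²)) = 890*(-1/49 + (8 - ⅖*1)) = 890*(-1/49 + (8 - ⅖)) = 890*(-1/49 + 38/5) = 890*(1857/245) = 330546/49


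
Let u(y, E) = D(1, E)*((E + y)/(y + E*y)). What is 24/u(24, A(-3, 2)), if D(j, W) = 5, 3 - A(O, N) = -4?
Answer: 4608/155 ≈ 29.729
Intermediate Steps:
A(O, N) = 7 (A(O, N) = 3 - 1*(-4) = 3 + 4 = 7)
u(y, E) = 5*(E + y)/(y + E*y) (u(y, E) = 5*((E + y)/(y + E*y)) = 5*(E + y)/(y + E*y))
24/u(24, A(-3, 2)) = 24/(5*(7 + 24)/(24*(1 + 7))) = 24/(5*(1/24)*31/8) = 24/(5*(1/24)*(⅛)*31) = 24/(155/192) = (192/155)*24 = 4608/155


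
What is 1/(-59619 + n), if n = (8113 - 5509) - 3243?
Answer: -1/60258 ≈ -1.6595e-5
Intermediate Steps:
n = -639 (n = 2604 - 3243 = -639)
1/(-59619 + n) = 1/(-59619 - 639) = 1/(-60258) = -1/60258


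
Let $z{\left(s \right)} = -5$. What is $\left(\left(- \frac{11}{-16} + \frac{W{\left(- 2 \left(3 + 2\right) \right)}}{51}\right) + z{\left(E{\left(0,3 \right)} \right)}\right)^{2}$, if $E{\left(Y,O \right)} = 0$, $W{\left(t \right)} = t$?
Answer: $\frac{13535041}{665856} \approx 20.327$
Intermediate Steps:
$\left(\left(- \frac{11}{-16} + \frac{W{\left(- 2 \left(3 + 2\right) \right)}}{51}\right) + z{\left(E{\left(0,3 \right)} \right)}\right)^{2} = \left(\left(- \frac{11}{-16} + \frac{\left(-2\right) \left(3 + 2\right)}{51}\right) - 5\right)^{2} = \left(\left(\left(-11\right) \left(- \frac{1}{16}\right) + \left(-2\right) 5 \cdot \frac{1}{51}\right) - 5\right)^{2} = \left(\left(\frac{11}{16} - \frac{10}{51}\right) - 5\right)^{2} = \left(\frac{401}{816} - 5\right)^{2} = \left(- \frac{3679}{816}\right)^{2} = \frac{13535041}{665856}$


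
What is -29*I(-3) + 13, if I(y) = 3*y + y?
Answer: 361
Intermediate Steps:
I(y) = 4*y
-29*I(-3) + 13 = -116*(-3) + 13 = -29*(-12) + 13 = 348 + 13 = 361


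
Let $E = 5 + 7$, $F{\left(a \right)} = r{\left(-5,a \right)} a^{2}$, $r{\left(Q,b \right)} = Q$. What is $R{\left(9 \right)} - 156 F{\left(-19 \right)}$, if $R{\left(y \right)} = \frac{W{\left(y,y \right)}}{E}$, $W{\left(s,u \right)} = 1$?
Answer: $\frac{3378961}{12} \approx 2.8158 \cdot 10^{5}$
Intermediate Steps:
$F{\left(a \right)} = - 5 a^{2}$
$E = 12$
$R{\left(y \right)} = \frac{1}{12}$ ($R{\left(y \right)} = 1 \cdot \frac{1}{12} = \frac{1}{12}$)
$R{\left(9 \right)} - 156 F{\left(-19 \right)} = \frac{1}{12} - 156 \left(- 5 \left(-19\right)^{2}\right) = \frac{1}{12} - 156 \left(\left(-5\right) 361\right) = \frac{1}{12} - -281580 = \frac{1}{12} + 281580 = \frac{3378961}{12}$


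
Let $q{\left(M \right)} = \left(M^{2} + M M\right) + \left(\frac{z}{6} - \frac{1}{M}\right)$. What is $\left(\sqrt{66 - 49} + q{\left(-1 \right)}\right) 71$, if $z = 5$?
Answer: $\frac{1633}{6} + 71 \sqrt{17} \approx 564.91$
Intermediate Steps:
$q{\left(M \right)} = \frac{5}{6} - \frac{1}{M} + 2 M^{2}$ ($q{\left(M \right)} = \left(M^{2} + M M\right) + \left(\frac{5}{6} - \frac{1}{M}\right) = \left(M^{2} + M^{2}\right) + \left(5 \cdot \frac{1}{6} - \frac{1}{M}\right) = 2 M^{2} + \left(\frac{5}{6} - \frac{1}{M}\right) = \frac{5}{6} - \frac{1}{M} + 2 M^{2}$)
$\left(\sqrt{66 - 49} + q{\left(-1 \right)}\right) 71 = \left(\sqrt{66 - 49} + \left(\frac{5}{6} - \frac{1}{-1} + 2 \left(-1\right)^{2}\right)\right) 71 = \left(\sqrt{17} + \left(\frac{5}{6} - -1 + 2 \cdot 1\right)\right) 71 = \left(\sqrt{17} + \left(\frac{5}{6} + 1 + 2\right)\right) 71 = \left(\sqrt{17} + \frac{23}{6}\right) 71 = \left(\frac{23}{6} + \sqrt{17}\right) 71 = \frac{1633}{6} + 71 \sqrt{17}$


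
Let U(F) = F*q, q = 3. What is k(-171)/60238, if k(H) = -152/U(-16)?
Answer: 19/361428 ≈ 5.2569e-5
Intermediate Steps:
U(F) = 3*F (U(F) = F*3 = 3*F)
k(H) = 19/6 (k(H) = -152/(3*(-16)) = -152/(-48) = -152*(-1/48) = 19/6)
k(-171)/60238 = (19/6)/60238 = (19/6)*(1/60238) = 19/361428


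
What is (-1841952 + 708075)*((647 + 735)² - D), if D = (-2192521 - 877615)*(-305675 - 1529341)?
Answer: 6387975888880781004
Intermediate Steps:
D = 5633748682176 (D = -3070136*(-1835016) = 5633748682176)
(-1841952 + 708075)*((647 + 735)² - D) = (-1841952 + 708075)*((647 + 735)² - 1*5633748682176) = -1133877*(1382² - 5633748682176) = -1133877*(1909924 - 5633748682176) = -1133877*(-5633746772252) = 6387975888880781004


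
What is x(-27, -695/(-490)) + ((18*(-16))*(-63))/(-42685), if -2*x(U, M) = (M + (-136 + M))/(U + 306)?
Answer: -24174847/129677030 ≈ -0.18642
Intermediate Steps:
x(U, M) = -(-136 + 2*M)/(2*(306 + U)) (x(U, M) = -(M + (-136 + M))/(2*(U + 306)) = -(-136 + 2*M)/(2*(306 + U)))
x(-27, -695/(-490)) + ((18*(-16))*(-63))/(-42685) = (68 - (-695)/(-490))/(306 - 27) + ((18*(-16))*(-63))/(-42685) = (68 - (-695)*(-1)/490)/279 - 288*(-63)*(-1/42685) = (68 - 1*139/98)/279 + 18144*(-1/42685) = (68 - 139/98)/279 - 18144/42685 = (1/279)*(6525/98) - 18144/42685 = 725/3038 - 18144/42685 = -24174847/129677030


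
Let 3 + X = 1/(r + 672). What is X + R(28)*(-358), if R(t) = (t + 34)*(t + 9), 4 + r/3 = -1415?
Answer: -2944199176/3585 ≈ -8.2126e+5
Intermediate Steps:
r = -4257 (r = -12 + 3*(-1415) = -12 - 4245 = -4257)
X = -10756/3585 (X = -3 + 1/(-4257 + 672) = -3 + 1/(-3585) = -3 - 1/3585 = -10756/3585 ≈ -3.0003)
R(t) = (9 + t)*(34 + t) (R(t) = (34 + t)*(9 + t) = (9 + t)*(34 + t))
X + R(28)*(-358) = -10756/3585 + (306 + 28² + 43*28)*(-358) = -10756/3585 + (306 + 784 + 1204)*(-358) = -10756/3585 + 2294*(-358) = -10756/3585 - 821252 = -2944199176/3585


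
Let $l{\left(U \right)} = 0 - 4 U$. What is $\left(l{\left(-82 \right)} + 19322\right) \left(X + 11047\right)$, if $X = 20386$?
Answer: $617658450$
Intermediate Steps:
$l{\left(U \right)} = - 4 U$
$\left(l{\left(-82 \right)} + 19322\right) \left(X + 11047\right) = \left(\left(-4\right) \left(-82\right) + 19322\right) \left(20386 + 11047\right) = \left(328 + 19322\right) 31433 = 19650 \cdot 31433 = 617658450$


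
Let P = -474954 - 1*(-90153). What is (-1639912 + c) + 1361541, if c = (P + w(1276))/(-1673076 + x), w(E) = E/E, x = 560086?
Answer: -30982375449/111299 ≈ -2.7837e+5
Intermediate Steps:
w(E) = 1
P = -384801 (P = -474954 + 90153 = -384801)
c = 38480/111299 (c = (-384801 + 1)/(-1673076 + 560086) = -384800/(-1112990) = -384800*(-1/1112990) = 38480/111299 ≈ 0.34574)
(-1639912 + c) + 1361541 = (-1639912 + 38480/111299) + 1361541 = -182520527208/111299 + 1361541 = -30982375449/111299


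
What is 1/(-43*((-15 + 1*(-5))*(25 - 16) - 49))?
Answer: 1/9847 ≈ 0.00010155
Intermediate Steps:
1/(-43*((-15 + 1*(-5))*(25 - 16) - 49)) = 1/(-43*((-15 - 5)*9 - 49)) = 1/(-43*(-20*9 - 49)) = 1/(-43*(-180 - 49)) = 1/(-43*(-229)) = 1/9847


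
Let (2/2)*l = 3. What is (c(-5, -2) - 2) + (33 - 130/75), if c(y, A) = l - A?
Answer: 514/15 ≈ 34.267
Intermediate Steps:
l = 3
c(y, A) = 3 - A
(c(-5, -2) - 2) + (33 - 130/75) = ((3 - 1*(-2)) - 2) + (33 - 130/75) = ((3 + 2) - 2) + (33 - 130/75) = (5 - 2) + (33 - 1*26/15) = 3 + (33 - 26/15) = 3 + 469/15 = 514/15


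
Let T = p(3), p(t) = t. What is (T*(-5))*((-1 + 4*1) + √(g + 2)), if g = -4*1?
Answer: -45 - 15*I*√2 ≈ -45.0 - 21.213*I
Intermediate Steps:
g = -4
T = 3
(T*(-5))*((-1 + 4*1) + √(g + 2)) = (3*(-5))*((-1 + 4*1) + √(-4 + 2)) = -15*((-1 + 4) + √(-2)) = -15*(3 + I*√2) = -45 - 15*I*√2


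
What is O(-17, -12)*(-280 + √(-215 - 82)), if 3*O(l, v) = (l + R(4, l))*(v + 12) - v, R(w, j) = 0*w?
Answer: -1120 + 12*I*√33 ≈ -1120.0 + 68.935*I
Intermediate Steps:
R(w, j) = 0
O(l, v) = -v/3 + l*(12 + v)/3 (O(l, v) = ((l + 0)*(v + 12) - v)/3 = (l*(12 + v) - v)/3 = (-v + l*(12 + v))/3 = -v/3 + l*(12 + v)/3)
O(-17, -12)*(-280 + √(-215 - 82)) = (4*(-17) - ⅓*(-12) + (⅓)*(-17)*(-12))*(-280 + √(-215 - 82)) = (-68 + 4 + 68)*(-280 + √(-297)) = 4*(-280 + 3*I*√33) = -1120 + 12*I*√33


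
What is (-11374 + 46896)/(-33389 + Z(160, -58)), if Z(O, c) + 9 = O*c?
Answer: -17761/21339 ≈ -0.83233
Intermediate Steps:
Z(O, c) = -9 + O*c
(-11374 + 46896)/(-33389 + Z(160, -58)) = (-11374 + 46896)/(-33389 + (-9 + 160*(-58))) = 35522/(-33389 + (-9 - 9280)) = 35522/(-33389 - 9289) = 35522/(-42678) = 35522*(-1/42678) = -17761/21339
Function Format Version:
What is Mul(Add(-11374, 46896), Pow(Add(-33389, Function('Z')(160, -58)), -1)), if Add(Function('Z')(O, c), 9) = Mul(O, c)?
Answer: Rational(-17761, 21339) ≈ -0.83233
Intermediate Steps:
Function('Z')(O, c) = Add(-9, Mul(O, c))
Mul(Add(-11374, 46896), Pow(Add(-33389, Function('Z')(160, -58)), -1)) = Mul(Add(-11374, 46896), Pow(Add(-33389, Add(-9, Mul(160, -58))), -1)) = Mul(35522, Pow(Add(-33389, Add(-9, -9280)), -1)) = Mul(35522, Pow(Add(-33389, -9289), -1)) = Mul(35522, Pow(-42678, -1)) = Mul(35522, Rational(-1, 42678)) = Rational(-17761, 21339)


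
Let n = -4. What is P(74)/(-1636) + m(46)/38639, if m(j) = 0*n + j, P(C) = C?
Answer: -1392015/31606702 ≈ -0.044042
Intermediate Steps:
m(j) = j (m(j) = 0*(-4) + j = 0 + j = j)
P(74)/(-1636) + m(46)/38639 = 74/(-1636) + 46/38639 = 74*(-1/1636) + 46*(1/38639) = -37/818 + 46/38639 = -1392015/31606702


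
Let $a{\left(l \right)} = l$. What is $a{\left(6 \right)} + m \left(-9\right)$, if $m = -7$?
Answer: $69$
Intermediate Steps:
$a{\left(6 \right)} + m \left(-9\right) = 6 - -63 = 6 + 63 = 69$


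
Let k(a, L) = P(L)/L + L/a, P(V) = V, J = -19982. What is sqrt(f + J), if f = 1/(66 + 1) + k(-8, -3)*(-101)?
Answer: 3*I*sqrt(160573406)/268 ≈ 141.85*I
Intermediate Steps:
k(a, L) = 1 + L/a (k(a, L) = L/L + L/a = 1 + L/a)
f = -74429/536 (f = 1/(66 + 1) + ((-3 - 8)/(-8))*(-101) = 1/67 - 1/8*(-11)*(-101) = 1/67 + (11/8)*(-101) = 1/67 - 1111/8 = -74429/536 ≈ -138.86)
sqrt(f + J) = sqrt(-74429/536 - 19982) = sqrt(-10784781/536) = 3*I*sqrt(160573406)/268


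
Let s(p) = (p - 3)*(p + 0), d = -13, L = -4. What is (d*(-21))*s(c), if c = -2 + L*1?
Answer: 14742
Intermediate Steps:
c = -6 (c = -2 - 4*1 = -2 - 4 = -6)
s(p) = p*(-3 + p) (s(p) = (-3 + p)*p = p*(-3 + p))
(d*(-21))*s(c) = (-13*(-21))*(-6*(-3 - 6)) = 273*(-6*(-9)) = 273*54 = 14742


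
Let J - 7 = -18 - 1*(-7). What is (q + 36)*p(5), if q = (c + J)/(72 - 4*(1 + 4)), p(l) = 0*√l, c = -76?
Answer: 0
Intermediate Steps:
p(l) = 0
J = -4 (J = 7 + (-18 - 1*(-7)) = 7 + (-18 + 7) = 7 - 11 = -4)
q = -20/13 (q = (-76 - 4)/(72 - 4*(1 + 4)) = -80/(72 - 4*5) = -80/(72 - 20) = -80/52 = -80*1/52 = -20/13 ≈ -1.5385)
(q + 36)*p(5) = (-20/13 + 36)*0 = (448/13)*0 = 0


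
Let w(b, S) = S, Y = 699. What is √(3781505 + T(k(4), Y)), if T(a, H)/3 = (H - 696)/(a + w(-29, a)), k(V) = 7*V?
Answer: √2964700046/28 ≈ 1944.6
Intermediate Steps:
T(a, H) = 3*(-696 + H)/(2*a) (T(a, H) = 3*((H - 696)/(a + a)) = 3*((-696 + H)/((2*a))) = 3*((-696 + H)*(1/(2*a))) = 3*((-696 + H)/(2*a)) = 3*(-696 + H)/(2*a))
√(3781505 + T(k(4), Y)) = √(3781505 + 3*(-696 + 699)/(2*((7*4)))) = √(3781505 + (3/2)*3/28) = √(3781505 + (3/2)*(1/28)*3) = √(3781505 + 9/56) = √(211764289/56) = √2964700046/28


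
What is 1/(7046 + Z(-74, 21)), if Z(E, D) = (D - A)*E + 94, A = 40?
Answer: 1/8546 ≈ 0.00011701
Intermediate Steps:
Z(E, D) = 94 + E*(-40 + D) (Z(E, D) = (D - 1*40)*E + 94 = (D - 40)*E + 94 = (-40 + D)*E + 94 = E*(-40 + D) + 94 = 94 + E*(-40 + D))
1/(7046 + Z(-74, 21)) = 1/(7046 + (94 - 40*(-74) + 21*(-74))) = 1/(7046 + (94 + 2960 - 1554)) = 1/(7046 + 1500) = 1/8546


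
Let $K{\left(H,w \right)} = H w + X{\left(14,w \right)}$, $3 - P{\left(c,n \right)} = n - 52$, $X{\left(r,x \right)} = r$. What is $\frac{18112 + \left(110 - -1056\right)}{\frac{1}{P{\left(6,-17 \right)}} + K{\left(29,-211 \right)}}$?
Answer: $- \frac{1388016}{439559} \approx -3.1577$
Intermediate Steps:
$P{\left(c,n \right)} = 55 - n$ ($P{\left(c,n \right)} = 3 - \left(n - 52\right) = 3 - \left(-52 + n\right) = 55 - n$)
$K{\left(H,w \right)} = 14 + H w$ ($K{\left(H,w \right)} = H w + 14 = 14 + H w$)
$\frac{18112 + \left(110 - -1056\right)}{\frac{1}{P{\left(6,-17 \right)}} + K{\left(29,-211 \right)}} = \frac{18112 + \left(110 - -1056\right)}{\frac{1}{55 - -17} + \left(14 + 29 \left(-211\right)\right)} = \frac{18112 + \left(110 + 1056\right)}{\frac{1}{55 + 17} + \left(14 - 6119\right)} = \frac{18112 + 1166}{\frac{1}{72} - 6105} = \frac{19278}{\frac{1}{72} - 6105} = \frac{19278}{- \frac{439559}{72}} = 19278 \left(- \frac{72}{439559}\right) = - \frac{1388016}{439559}$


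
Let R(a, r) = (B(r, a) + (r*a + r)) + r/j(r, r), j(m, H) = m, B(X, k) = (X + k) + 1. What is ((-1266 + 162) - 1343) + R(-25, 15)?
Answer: -2815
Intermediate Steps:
B(X, k) = 1 + X + k
R(a, r) = 2 + a + 2*r + a*r (R(a, r) = ((1 + r + a) + (r*a + r)) + r/r = ((1 + a + r) + (a*r + r)) + 1 = ((1 + a + r) + (r + a*r)) + 1 = (1 + a + 2*r + a*r) + 1 = 2 + a + 2*r + a*r)
((-1266 + 162) - 1343) + R(-25, 15) = ((-1266 + 162) - 1343) + (2 - 25 + 2*15 - 25*15) = (-1104 - 1343) + (2 - 25 + 30 - 375) = -2447 - 368 = -2815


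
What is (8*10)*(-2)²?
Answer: 320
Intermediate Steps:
(8*10)*(-2)² = 80*4 = 320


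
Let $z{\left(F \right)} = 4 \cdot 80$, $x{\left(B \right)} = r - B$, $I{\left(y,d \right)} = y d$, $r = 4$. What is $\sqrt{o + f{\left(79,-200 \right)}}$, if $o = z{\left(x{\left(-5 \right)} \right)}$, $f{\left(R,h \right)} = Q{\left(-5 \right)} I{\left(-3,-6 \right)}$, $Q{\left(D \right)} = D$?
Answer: $\sqrt{230} \approx 15.166$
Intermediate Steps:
$I{\left(y,d \right)} = d y$
$x{\left(B \right)} = 4 - B$
$z{\left(F \right)} = 320$
$f{\left(R,h \right)} = -90$ ($f{\left(R,h \right)} = - 5 \left(\left(-6\right) \left(-3\right)\right) = \left(-5\right) 18 = -90$)
$o = 320$
$\sqrt{o + f{\left(79,-200 \right)}} = \sqrt{320 - 90} = \sqrt{230}$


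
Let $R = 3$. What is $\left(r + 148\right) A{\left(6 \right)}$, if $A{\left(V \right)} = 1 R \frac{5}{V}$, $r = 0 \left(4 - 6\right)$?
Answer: $370$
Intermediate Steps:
$r = 0$ ($r = 0 \left(-2\right) = 0$)
$A{\left(V \right)} = \frac{15}{V}$ ($A{\left(V \right)} = 1 \cdot 3 \frac{5}{V} = 3 \frac{5}{V} = \frac{15}{V}$)
$\left(r + 148\right) A{\left(6 \right)} = \left(0 + 148\right) \frac{15}{6} = 148 \cdot 15 \cdot \frac{1}{6} = 148 \cdot \frac{5}{2} = 370$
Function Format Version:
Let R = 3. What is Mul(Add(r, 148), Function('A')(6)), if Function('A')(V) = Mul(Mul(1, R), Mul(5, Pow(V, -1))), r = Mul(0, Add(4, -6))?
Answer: 370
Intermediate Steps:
r = 0 (r = Mul(0, -2) = 0)
Function('A')(V) = Mul(15, Pow(V, -1)) (Function('A')(V) = Mul(Mul(1, 3), Mul(5, Pow(V, -1))) = Mul(3, Mul(5, Pow(V, -1))) = Mul(15, Pow(V, -1)))
Mul(Add(r, 148), Function('A')(6)) = Mul(Add(0, 148), Mul(15, Pow(6, -1))) = Mul(148, Mul(15, Rational(1, 6))) = Mul(148, Rational(5, 2)) = 370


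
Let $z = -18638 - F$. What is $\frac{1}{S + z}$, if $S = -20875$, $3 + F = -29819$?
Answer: $- \frac{1}{9691} \approx -0.00010319$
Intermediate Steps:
$F = -29822$ ($F = -3 - 29819 = -29822$)
$z = 11184$ ($z = -18638 - -29822 = -18638 + 29822 = 11184$)
$\frac{1}{S + z} = \frac{1}{-20875 + 11184} = \frac{1}{-9691} = - \frac{1}{9691}$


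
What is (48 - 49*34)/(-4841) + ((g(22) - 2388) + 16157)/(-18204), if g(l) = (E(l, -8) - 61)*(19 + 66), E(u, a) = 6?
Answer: -7284991/44062782 ≈ -0.16533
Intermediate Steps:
g(l) = -4675 (g(l) = (6 - 61)*(19 + 66) = -55*85 = -4675)
(48 - 49*34)/(-4841) + ((g(22) - 2388) + 16157)/(-18204) = (48 - 49*34)/(-4841) + ((-4675 - 2388) + 16157)/(-18204) = (48 - 1666)*(-1/4841) + (-7063 + 16157)*(-1/18204) = -1618*(-1/4841) + 9094*(-1/18204) = 1618/4841 - 4547/9102 = -7284991/44062782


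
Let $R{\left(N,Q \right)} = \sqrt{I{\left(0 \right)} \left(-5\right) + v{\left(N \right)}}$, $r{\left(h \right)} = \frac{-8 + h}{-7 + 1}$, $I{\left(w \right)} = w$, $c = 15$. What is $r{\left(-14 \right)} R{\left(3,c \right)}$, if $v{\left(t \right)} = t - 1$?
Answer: $\frac{11 \sqrt{2}}{3} \approx 5.1854$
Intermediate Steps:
$v{\left(t \right)} = -1 + t$
$r{\left(h \right)} = \frac{4}{3} - \frac{h}{6}$ ($r{\left(h \right)} = \frac{-8 + h}{-6} = \left(-8 + h\right) \left(- \frac{1}{6}\right) = \frac{4}{3} - \frac{h}{6}$)
$R{\left(N,Q \right)} = \sqrt{-1 + N}$ ($R{\left(N,Q \right)} = \sqrt{0 \left(-5\right) + \left(-1 + N\right)} = \sqrt{0 + \left(-1 + N\right)} = \sqrt{-1 + N}$)
$r{\left(-14 \right)} R{\left(3,c \right)} = \left(\frac{4}{3} - - \frac{7}{3}\right) \sqrt{-1 + 3} = \left(\frac{4}{3} + \frac{7}{3}\right) \sqrt{2} = \frac{11 \sqrt{2}}{3}$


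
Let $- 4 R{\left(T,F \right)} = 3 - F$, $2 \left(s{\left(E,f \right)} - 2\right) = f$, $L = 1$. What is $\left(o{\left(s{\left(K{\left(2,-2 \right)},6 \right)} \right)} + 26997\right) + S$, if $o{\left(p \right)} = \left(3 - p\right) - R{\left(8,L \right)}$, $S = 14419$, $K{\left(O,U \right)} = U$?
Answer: $\frac{82829}{2} \approx 41415.0$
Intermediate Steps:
$s{\left(E,f \right)} = 2 + \frac{f}{2}$
$R{\left(T,F \right)} = - \frac{3}{4} + \frac{F}{4}$ ($R{\left(T,F \right)} = - \frac{3 - F}{4} = - \frac{3}{4} + \frac{F}{4}$)
$o{\left(p \right)} = \frac{7}{2} - p$ ($o{\left(p \right)} = \left(3 - p\right) - \left(- \frac{3}{4} + \frac{1}{4} \cdot 1\right) = \left(3 - p\right) - \left(- \frac{3}{4} + \frac{1}{4}\right) = \left(3 - p\right) - - \frac{1}{2} = \left(3 - p\right) + \frac{1}{2} = \frac{7}{2} - p$)
$\left(o{\left(s{\left(K{\left(2,-2 \right)},6 \right)} \right)} + 26997\right) + S = \left(\left(\frac{7}{2} - \left(2 + \frac{1}{2} \cdot 6\right)\right) + 26997\right) + 14419 = \left(\left(\frac{7}{2} - \left(2 + 3\right)\right) + 26997\right) + 14419 = \left(\left(\frac{7}{2} - 5\right) + 26997\right) + 14419 = \left(- \frac{3}{2} + 26997\right) + 14419 = \frac{53991}{2} + 14419 = \frac{82829}{2}$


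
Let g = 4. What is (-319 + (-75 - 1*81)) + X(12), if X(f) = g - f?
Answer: -483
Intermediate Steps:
X(f) = 4 - f
(-319 + (-75 - 1*81)) + X(12) = (-319 + (-75 - 1*81)) + (4 - 1*12) = (-319 + (-75 - 81)) + (4 - 12) = (-319 - 156) - 8 = -475 - 8 = -483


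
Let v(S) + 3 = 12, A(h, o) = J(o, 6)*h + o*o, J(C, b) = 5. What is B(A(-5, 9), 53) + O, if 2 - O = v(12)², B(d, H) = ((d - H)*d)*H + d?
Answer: 8881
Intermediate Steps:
A(h, o) = o² + 5*h (A(h, o) = 5*h + o*o = 5*h + o² = o² + 5*h)
v(S) = 9 (v(S) = -3 + 12 = 9)
B(d, H) = d + H*d*(d - H) (B(d, H) = (d*(d - H))*H + d = H*d*(d - H) + d = d + H*d*(d - H))
O = -79 (O = 2 - 1*9² = 2 - 1*81 = 2 - 81 = -79)
B(A(-5, 9), 53) + O = (9² + 5*(-5))*(1 - 1*53² + 53*(9² + 5*(-5))) - 79 = (81 - 25)*(1 - 1*2809 + 53*(81 - 25)) - 79 = 56*(1 - 2809 + 53*56) - 79 = 56*(1 - 2809 + 2968) - 79 = 56*160 - 79 = 8960 - 79 = 8881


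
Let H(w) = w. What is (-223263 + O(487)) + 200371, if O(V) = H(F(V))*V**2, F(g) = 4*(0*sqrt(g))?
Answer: -22892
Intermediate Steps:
F(g) = 0 (F(g) = 4*0 = 0)
O(V) = 0 (O(V) = 0*V**2 = 0)
(-223263 + O(487)) + 200371 = (-223263 + 0) + 200371 = -223263 + 200371 = -22892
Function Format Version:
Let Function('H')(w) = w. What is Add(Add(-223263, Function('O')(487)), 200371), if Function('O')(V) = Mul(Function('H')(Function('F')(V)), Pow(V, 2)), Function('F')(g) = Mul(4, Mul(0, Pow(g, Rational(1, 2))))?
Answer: -22892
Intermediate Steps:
Function('F')(g) = 0 (Function('F')(g) = Mul(4, 0) = 0)
Function('O')(V) = 0 (Function('O')(V) = Mul(0, Pow(V, 2)) = 0)
Add(Add(-223263, Function('O')(487)), 200371) = Add(Add(-223263, 0), 200371) = Add(-223263, 200371) = -22892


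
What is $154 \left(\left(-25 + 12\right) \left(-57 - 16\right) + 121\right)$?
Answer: $164780$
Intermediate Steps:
$154 \left(\left(-25 + 12\right) \left(-57 - 16\right) + 121\right) = 154 \left(\left(-13\right) \left(-73\right) + 121\right) = 154 \left(949 + 121\right) = 154 \cdot 1070 = 164780$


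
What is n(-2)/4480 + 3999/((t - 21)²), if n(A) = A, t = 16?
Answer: 1791547/11200 ≈ 159.96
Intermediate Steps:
n(-2)/4480 + 3999/((t - 21)²) = -2/4480 + 3999/((16 - 21)²) = -2*1/4480 + 3999/((-5)²) = -1/2240 + 3999/25 = 1791547/11200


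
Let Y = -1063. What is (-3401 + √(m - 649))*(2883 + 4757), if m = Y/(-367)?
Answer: -25983640 + 61120*I*√1359735/367 ≈ -2.5984e+7 + 1.942e+5*I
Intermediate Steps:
m = 1063/367 (m = -1063/(-367) = -1063*(-1/367) = 1063/367 ≈ 2.8965)
(-3401 + √(m - 649))*(2883 + 4757) = (-3401 + √(1063/367 - 649))*(2883 + 4757) = (-3401 + √(-237120/367))*7640 = (-3401 + 8*I*√1359735/367)*7640 = -25983640 + 61120*I*√1359735/367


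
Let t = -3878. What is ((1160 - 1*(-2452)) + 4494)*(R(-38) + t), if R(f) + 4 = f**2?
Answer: -19762428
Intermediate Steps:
R(f) = -4 + f**2
((1160 - 1*(-2452)) + 4494)*(R(-38) + t) = ((1160 - 1*(-2452)) + 4494)*((-4 + (-38)**2) - 3878) = ((1160 + 2452) + 4494)*((-4 + 1444) - 3878) = (3612 + 4494)*(1440 - 3878) = 8106*(-2438) = -19762428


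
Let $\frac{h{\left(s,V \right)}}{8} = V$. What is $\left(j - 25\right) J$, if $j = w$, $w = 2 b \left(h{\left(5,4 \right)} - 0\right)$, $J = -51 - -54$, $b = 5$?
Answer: $885$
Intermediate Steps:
$h{\left(s,V \right)} = 8 V$
$J = 3$ ($J = -51 + 54 = 3$)
$w = 320$ ($w = 2 \cdot 5 \left(8 \cdot 4 - 0\right) = 10 \left(32 + 0\right) = 10 \cdot 32 = 320$)
$j = 320$
$\left(j - 25\right) J = \left(320 - 25\right) 3 = 295 \cdot 3 = 885$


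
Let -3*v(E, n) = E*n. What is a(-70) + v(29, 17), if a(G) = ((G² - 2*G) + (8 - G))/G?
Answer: -24932/105 ≈ -237.45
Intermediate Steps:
v(E, n) = -E*n/3
a(G) = (8 + G² - 3*G)/G
a(-70) + v(29, 17) = (-3 - 70 + 8/(-70)) - ⅓*29*17 = (-3 - 70 + 8*(-1/70)) - 493/3 = (-3 - 70 - 4/35) - 493/3 = -2559/35 - 493/3 = -24932/105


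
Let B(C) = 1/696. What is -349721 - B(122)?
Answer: -243405817/696 ≈ -3.4972e+5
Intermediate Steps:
B(C) = 1/696
-349721 - B(122) = -349721 - 1*1/696 = -349721 - 1/696 = -243405817/696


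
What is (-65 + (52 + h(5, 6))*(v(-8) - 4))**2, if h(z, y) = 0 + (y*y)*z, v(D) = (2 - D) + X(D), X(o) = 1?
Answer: 2430481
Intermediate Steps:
v(D) = 3 - D (v(D) = (2 - D) + 1 = 3 - D)
h(z, y) = z*y**2 (h(z, y) = 0 + y**2*z = 0 + z*y**2 = z*y**2)
(-65 + (52 + h(5, 6))*(v(-8) - 4))**2 = (-65 + (52 + 5*6**2)*((3 - 1*(-8)) - 4))**2 = (-65 + (52 + 5*36)*((3 + 8) - 4))**2 = (-65 + (52 + 180)*(11 - 4))**2 = (-65 + 232*7)**2 = (-65 + 1624)**2 = 1559**2 = 2430481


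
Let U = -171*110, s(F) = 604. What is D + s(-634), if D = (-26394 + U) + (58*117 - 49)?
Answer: -37863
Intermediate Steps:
U = -18810
D = -38467 (D = (-26394 - 18810) + (58*117 - 49) = -45204 + (6786 - 49) = -45204 + 6737 = -38467)
D + s(-634) = -38467 + 604 = -37863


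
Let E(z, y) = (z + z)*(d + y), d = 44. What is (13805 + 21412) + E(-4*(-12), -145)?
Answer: 25521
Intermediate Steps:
E(z, y) = 2*z*(44 + y) (E(z, y) = (z + z)*(44 + y) = (2*z)*(44 + y) = 2*z*(44 + y))
(13805 + 21412) + E(-4*(-12), -145) = (13805 + 21412) + 2*(-4*(-12))*(44 - 145) = 35217 + 2*48*(-101) = 35217 - 9696 = 25521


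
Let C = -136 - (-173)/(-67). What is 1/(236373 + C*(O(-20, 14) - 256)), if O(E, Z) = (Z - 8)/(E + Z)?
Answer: 67/18223236 ≈ 3.6766e-6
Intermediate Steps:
O(E, Z) = (-8 + Z)/(E + Z)
C = -9285/67 (C = -136 - (-173)*(-1)/67 = -136 - 1*173/67 = -136 - 173/67 = -9285/67 ≈ -138.58)
1/(236373 + C*(O(-20, 14) - 256)) = 1/(236373 - 9285*((-8 + 14)/(-20 + 14) - 256)/67) = 1/(236373 - 9285*(6/(-6) - 256)/67) = 1/(236373 - 9285*(-1/6*6 - 256)/67) = 1/(236373 - 9285*(-1 - 256)/67) = 1/(236373 - 9285/67*(-257)) = 1/(236373 + 2386245/67) = 1/(18223236/67) = 67/18223236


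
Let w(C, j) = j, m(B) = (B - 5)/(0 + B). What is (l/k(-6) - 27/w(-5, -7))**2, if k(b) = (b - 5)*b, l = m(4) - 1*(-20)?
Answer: 58997761/3415104 ≈ 17.276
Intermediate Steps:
m(B) = (-5 + B)/B
l = 79/4 (l = (-5 + 4)/4 - 1*(-20) = (1/4)*(-1) + 20 = -1/4 + 20 = 79/4 ≈ 19.750)
k(b) = b*(-5 + b) (k(b) = (-5 + b)*b = b*(-5 + b))
(l/k(-6) - 27/w(-5, -7))**2 = (79/(4*((-6*(-5 - 6)))) - 27/(-7))**2 = (79/(4*((-6*(-11)))) - 27*(-1/7))**2 = ((79/4)/66 + 27/7)**2 = ((79/4)*(1/66) + 27/7)**2 = (79/264 + 27/7)**2 = (7681/1848)**2 = 58997761/3415104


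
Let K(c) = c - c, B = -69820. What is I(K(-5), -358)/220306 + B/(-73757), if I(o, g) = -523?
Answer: 15343190009/16249109642 ≈ 0.94425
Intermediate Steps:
K(c) = 0
I(K(-5), -358)/220306 + B/(-73757) = -523/220306 - 69820/(-73757) = -523*1/220306 - 69820*(-1/73757) = -523/220306 + 69820/73757 = 15343190009/16249109642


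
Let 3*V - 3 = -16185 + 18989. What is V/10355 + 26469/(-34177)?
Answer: -726324646/1061708505 ≈ -0.68411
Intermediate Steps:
V = 2807/3 (V = 1 + (-16185 + 18989)/3 = 1 + (⅓)*2804 = 1 + 2804/3 = 2807/3 ≈ 935.67)
V/10355 + 26469/(-34177) = (2807/3)/10355 + 26469/(-34177) = (2807/3)*(1/10355) + 26469*(-1/34177) = 2807/31065 - 26469/34177 = -726324646/1061708505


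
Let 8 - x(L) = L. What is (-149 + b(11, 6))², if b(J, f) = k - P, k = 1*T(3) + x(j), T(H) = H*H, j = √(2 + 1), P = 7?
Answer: (139 + √3)² ≈ 19806.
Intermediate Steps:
j = √3 ≈ 1.7320
x(L) = 8 - L
T(H) = H²
k = 17 - √3 (k = 1*3² + (8 - √3) = 1*9 + (8 - √3) = 9 + (8 - √3) = 17 - √3 ≈ 15.268)
b(J, f) = 10 - √3 (b(J, f) = (17 - √3) - 1*7 = (17 - √3) - 7 = 10 - √3)
(-149 + b(11, 6))² = (-149 + (10 - √3))² = (-139 - √3)²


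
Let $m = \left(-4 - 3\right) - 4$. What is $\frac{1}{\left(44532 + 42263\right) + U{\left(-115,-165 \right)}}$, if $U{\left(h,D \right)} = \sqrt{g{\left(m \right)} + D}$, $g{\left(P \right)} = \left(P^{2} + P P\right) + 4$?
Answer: $\frac{1}{86804} \approx 1.152 \cdot 10^{-5}$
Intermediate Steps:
$m = -11$ ($m = -7 - 4 = -11$)
$g{\left(P \right)} = 4 + 2 P^{2}$ ($g{\left(P \right)} = \left(P^{2} + P^{2}\right) + 4 = 2 P^{2} + 4 = 4 + 2 P^{2}$)
$U{\left(h,D \right)} = \sqrt{246 + D}$ ($U{\left(h,D \right)} = \sqrt{\left(4 + 2 \left(-11\right)^{2}\right) + D} = \sqrt{\left(4 + 2 \cdot 121\right) + D} = \sqrt{\left(4 + 242\right) + D} = \sqrt{246 + D}$)
$\frac{1}{\left(44532 + 42263\right) + U{\left(-115,-165 \right)}} = \frac{1}{\left(44532 + 42263\right) + \sqrt{246 - 165}} = \frac{1}{86795 + \sqrt{81}} = \frac{1}{86795 + 9} = \frac{1}{86804}$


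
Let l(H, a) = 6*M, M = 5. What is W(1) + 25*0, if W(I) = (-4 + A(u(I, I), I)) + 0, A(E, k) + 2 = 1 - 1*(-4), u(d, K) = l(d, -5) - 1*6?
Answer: -1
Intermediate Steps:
l(H, a) = 30 (l(H, a) = 6*5 = 30)
u(d, K) = 24 (u(d, K) = 30 - 1*6 = 30 - 6 = 24)
A(E, k) = 3 (A(E, k) = -2 + (1 - 1*(-4)) = -2 + (1 + 4) = -2 + 5 = 3)
W(I) = -1 (W(I) = (-4 + 3) + 0 = -1 + 0 = -1)
W(1) + 25*0 = -1 + 25*0 = -1 + 0 = -1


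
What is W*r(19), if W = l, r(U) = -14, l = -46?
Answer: 644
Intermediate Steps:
W = -46
W*r(19) = -46*(-14) = 644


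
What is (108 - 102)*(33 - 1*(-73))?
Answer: 636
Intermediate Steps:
(108 - 102)*(33 - 1*(-73)) = 6*(33 + 73) = 6*106 = 636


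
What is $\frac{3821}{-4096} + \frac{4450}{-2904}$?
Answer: $- \frac{3665423}{1486848} \approx -2.4652$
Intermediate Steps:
$\frac{3821}{-4096} + \frac{4450}{-2904} = 3821 \left(- \frac{1}{4096}\right) + 4450 \left(- \frac{1}{2904}\right) = - \frac{3821}{4096} - \frac{2225}{1452} = - \frac{3665423}{1486848}$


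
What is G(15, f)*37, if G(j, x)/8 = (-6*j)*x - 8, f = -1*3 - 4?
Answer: 184112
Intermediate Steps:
f = -7 (f = -3 - 4 = -7)
G(j, x) = -64 - 48*j*x (G(j, x) = 8*((-6*j)*x - 8) = 8*(-6*j*x - 8) = 8*(-8 - 6*j*x) = -64 - 48*j*x)
G(15, f)*37 = (-64 - 48*15*(-7))*37 = (-64 + 5040)*37 = 4976*37 = 184112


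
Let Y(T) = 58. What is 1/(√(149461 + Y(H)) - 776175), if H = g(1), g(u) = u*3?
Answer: -776175/602447481106 - √149519/602447481106 ≈ -1.2890e-6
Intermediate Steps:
g(u) = 3*u
H = 3 (H = 3*1 = 3)
1/(√(149461 + Y(H)) - 776175) = 1/(√(149461 + 58) - 776175) = 1/(√149519 - 776175) = 1/(-776175 + √149519)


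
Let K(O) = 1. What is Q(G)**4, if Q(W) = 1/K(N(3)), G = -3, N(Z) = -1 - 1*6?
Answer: 1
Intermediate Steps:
N(Z) = -7 (N(Z) = -1 - 6 = -7)
Q(W) = 1 (Q(W) = 1/1 = 1)
Q(G)**4 = 1**4 = 1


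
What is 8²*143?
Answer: 9152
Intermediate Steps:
8²*143 = 64*143 = 9152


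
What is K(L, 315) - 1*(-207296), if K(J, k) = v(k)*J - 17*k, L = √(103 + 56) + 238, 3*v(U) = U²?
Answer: 8073791 + 33075*√159 ≈ 8.4908e+6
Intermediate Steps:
v(U) = U²/3
L = 238 + √159 (L = √159 + 238 = 238 + √159 ≈ 250.61)
K(J, k) = -17*k + J*k²/3 (K(J, k) = (k²/3)*J - 17*k = J*k²/3 - 17*k = -17*k + J*k²/3)
K(L, 315) - 1*(-207296) = (⅓)*315*(-51 + (238 + √159)*315) - 1*(-207296) = (⅓)*315*(-51 + (74970 + 315*√159)) + 207296 = (⅓)*315*(74919 + 315*√159) + 207296 = (7866495 + 33075*√159) + 207296 = 8073791 + 33075*√159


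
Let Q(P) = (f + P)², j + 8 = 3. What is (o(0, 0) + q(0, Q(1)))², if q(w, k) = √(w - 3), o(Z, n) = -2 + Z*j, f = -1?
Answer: (2 - I*√3)² ≈ 1.0 - 6.9282*I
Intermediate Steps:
j = -5 (j = -8 + 3 = -5)
o(Z, n) = -2 - 5*Z (o(Z, n) = -2 + Z*(-5) = -2 - 5*Z)
Q(P) = (-1 + P)²
q(w, k) = √(-3 + w)
(o(0, 0) + q(0, Q(1)))² = ((-2 - 5*0) + √(-3 + 0))² = ((-2 + 0) + √(-3))² = (-2 + I*√3)²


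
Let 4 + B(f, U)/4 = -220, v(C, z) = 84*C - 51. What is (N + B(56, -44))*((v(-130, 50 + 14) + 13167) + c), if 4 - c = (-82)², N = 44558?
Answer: -197526888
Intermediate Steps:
v(C, z) = -51 + 84*C
B(f, U) = -896 (B(f, U) = -16 + 4*(-220) = -16 - 880 = -896)
c = -6720 (c = 4 - 1*(-82)² = 4 - 1*6724 = 4 - 6724 = -6720)
(N + B(56, -44))*((v(-130, 50 + 14) + 13167) + c) = (44558 - 896)*(((-51 + 84*(-130)) + 13167) - 6720) = 43662*(((-51 - 10920) + 13167) - 6720) = 43662*((-10971 + 13167) - 6720) = 43662*(2196 - 6720) = 43662*(-4524) = -197526888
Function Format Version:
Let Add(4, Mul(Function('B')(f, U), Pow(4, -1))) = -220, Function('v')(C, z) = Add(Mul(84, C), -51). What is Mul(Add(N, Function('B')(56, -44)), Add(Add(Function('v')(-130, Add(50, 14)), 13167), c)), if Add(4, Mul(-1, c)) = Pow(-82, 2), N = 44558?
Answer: -197526888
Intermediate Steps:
Function('v')(C, z) = Add(-51, Mul(84, C))
Function('B')(f, U) = -896 (Function('B')(f, U) = Add(-16, Mul(4, -220)) = Add(-16, -880) = -896)
c = -6720 (c = Add(4, Mul(-1, Pow(-82, 2))) = Add(4, Mul(-1, 6724)) = Add(4, -6724) = -6720)
Mul(Add(N, Function('B')(56, -44)), Add(Add(Function('v')(-130, Add(50, 14)), 13167), c)) = Mul(Add(44558, -896), Add(Add(Add(-51, Mul(84, -130)), 13167), -6720)) = Mul(43662, Add(Add(Add(-51, -10920), 13167), -6720)) = Mul(43662, Add(Add(-10971, 13167), -6720)) = Mul(43662, Add(2196, -6720)) = Mul(43662, -4524) = -197526888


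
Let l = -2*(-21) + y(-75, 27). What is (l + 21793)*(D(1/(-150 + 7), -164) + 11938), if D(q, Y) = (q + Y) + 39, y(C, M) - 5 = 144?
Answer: 37136647872/143 ≈ 2.5970e+8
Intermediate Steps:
y(C, M) = 149 (y(C, M) = 5 + 144 = 149)
l = 191 (l = -2*(-21) + 149 = 42 + 149 = 191)
D(q, Y) = 39 + Y + q (D(q, Y) = (Y + q) + 39 = 39 + Y + q)
(l + 21793)*(D(1/(-150 + 7), -164) + 11938) = (191 + 21793)*((39 - 164 + 1/(-150 + 7)) + 11938) = 21984*((39 - 164 + 1/(-143)) + 11938) = 21984*((39 - 164 - 1/143) + 11938) = 21984*(-17876/143 + 11938) = 21984*(1689258/143) = 37136647872/143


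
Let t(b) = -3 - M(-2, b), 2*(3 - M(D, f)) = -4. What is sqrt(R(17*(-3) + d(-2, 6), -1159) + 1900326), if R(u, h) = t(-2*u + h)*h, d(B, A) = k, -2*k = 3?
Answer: sqrt(1909598) ≈ 1381.9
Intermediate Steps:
M(D, f) = 5 (M(D, f) = 3 - 1/2*(-4) = 3 + 2 = 5)
k = -3/2 (k = -1/2*3 = -3/2 ≈ -1.5000)
t(b) = -8 (t(b) = -3 - 1*5 = -3 - 5 = -8)
d(B, A) = -3/2
R(u, h) = -8*h
sqrt(R(17*(-3) + d(-2, 6), -1159) + 1900326) = sqrt(-8*(-1159) + 1900326) = sqrt(9272 + 1900326) = sqrt(1909598)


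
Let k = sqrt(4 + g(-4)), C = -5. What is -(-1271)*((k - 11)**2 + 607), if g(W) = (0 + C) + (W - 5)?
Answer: 912578 - 27962*I*sqrt(10) ≈ 9.1258e+5 - 88424.0*I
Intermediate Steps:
g(W) = -10 + W (g(W) = (0 - 5) + (W - 5) = -5 + (-5 + W) = -10 + W)
k = I*sqrt(10) (k = sqrt(4 + (-10 - 4)) = sqrt(4 - 14) = sqrt(-10) = I*sqrt(10) ≈ 3.1623*I)
-(-1271)*((k - 11)**2 + 607) = -(-1271)*((I*sqrt(10) - 11)**2 + 607) = -(-1271)*((-11 + I*sqrt(10))**2 + 607) = -(-1271)*(607 + (-11 + I*sqrt(10))**2) = -(-771497 - 1271*(-11 + I*sqrt(10))**2) = 771497 + 1271*(-11 + I*sqrt(10))**2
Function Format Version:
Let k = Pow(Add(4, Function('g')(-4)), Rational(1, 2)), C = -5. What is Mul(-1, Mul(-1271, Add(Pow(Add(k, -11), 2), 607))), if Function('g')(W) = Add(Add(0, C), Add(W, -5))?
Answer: Add(912578, Mul(-27962, I, Pow(10, Rational(1, 2)))) ≈ Add(9.1258e+5, Mul(-88424., I))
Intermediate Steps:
Function('g')(W) = Add(-10, W) (Function('g')(W) = Add(Add(0, -5), Add(W, -5)) = Add(-5, Add(-5, W)) = Add(-10, W))
k = Mul(I, Pow(10, Rational(1, 2))) (k = Pow(Add(4, Add(-10, -4)), Rational(1, 2)) = Pow(Add(4, -14), Rational(1, 2)) = Pow(-10, Rational(1, 2)) = Mul(I, Pow(10, Rational(1, 2))) ≈ Mul(3.1623, I))
Mul(-1, Mul(-1271, Add(Pow(Add(k, -11), 2), 607))) = Mul(-1, Mul(-1271, Add(Pow(Add(Mul(I, Pow(10, Rational(1, 2))), -11), 2), 607))) = Mul(-1, Mul(-1271, Add(Pow(Add(-11, Mul(I, Pow(10, Rational(1, 2)))), 2), 607))) = Mul(-1, Mul(-1271, Add(607, Pow(Add(-11, Mul(I, Pow(10, Rational(1, 2)))), 2)))) = Mul(-1, Add(-771497, Mul(-1271, Pow(Add(-11, Mul(I, Pow(10, Rational(1, 2)))), 2)))) = Add(771497, Mul(1271, Pow(Add(-11, Mul(I, Pow(10, Rational(1, 2)))), 2)))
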